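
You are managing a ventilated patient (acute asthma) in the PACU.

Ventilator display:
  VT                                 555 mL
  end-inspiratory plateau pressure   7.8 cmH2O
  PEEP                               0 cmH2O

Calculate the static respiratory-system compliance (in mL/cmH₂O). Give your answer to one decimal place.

Cstat = Vt / (Pplat − PEEP) = 555 / (7.8 − 0) = 555 / 7.8 = 71.154 mL/cmH2O.

71.2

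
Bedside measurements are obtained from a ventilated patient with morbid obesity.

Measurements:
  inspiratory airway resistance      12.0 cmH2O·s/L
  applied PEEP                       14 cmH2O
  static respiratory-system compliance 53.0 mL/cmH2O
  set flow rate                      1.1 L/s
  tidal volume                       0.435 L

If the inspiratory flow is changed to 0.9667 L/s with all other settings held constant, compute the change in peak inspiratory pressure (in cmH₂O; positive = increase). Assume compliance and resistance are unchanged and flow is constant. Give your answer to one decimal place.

-1.6

PIP = Vt/C + R·V̇ + PEEP (constant-flow equation of motion).
Only the resistive term changes: ΔPIP = R × ΔV̇ = 12.0 × (0.9667 − 1.1) = 12.0 × -0.1333 = -1.6 cmH2O.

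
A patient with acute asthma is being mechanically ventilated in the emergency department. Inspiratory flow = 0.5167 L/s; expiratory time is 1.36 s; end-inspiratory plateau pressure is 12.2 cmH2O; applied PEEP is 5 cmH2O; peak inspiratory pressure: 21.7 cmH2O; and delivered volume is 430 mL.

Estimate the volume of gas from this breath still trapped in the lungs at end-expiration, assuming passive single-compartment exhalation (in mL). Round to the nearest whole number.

R = (PIP − Pplat)/V̇ = (21.7 − 12.2) / 0.5167 = 9.5/0.5167 = 18.386 cmH2O·s/L.
C = Vt/(Pplat − PEEP) = 430.0 / (12.2 − 5) = 430.0/7.2 = 59.722 mL/cmH2O.
τ = R × C = 18.386 × 0.05972 L/cmH2O = 1.098 s.
Fraction remaining = e^(−Te/τ) = e^(−1.36/1.098) = 0.2898.
Trapped volume = 430.0 × 0.2898 = 124.61 mL.

125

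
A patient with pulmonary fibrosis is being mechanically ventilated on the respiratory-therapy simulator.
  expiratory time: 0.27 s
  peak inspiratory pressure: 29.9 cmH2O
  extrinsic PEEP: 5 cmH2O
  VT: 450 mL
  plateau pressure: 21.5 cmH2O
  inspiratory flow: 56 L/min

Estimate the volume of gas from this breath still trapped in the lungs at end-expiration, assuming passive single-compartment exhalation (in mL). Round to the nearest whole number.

150

Flow: 56 L/min ÷ 60 = 0.9333 L/s.
R = (PIP − Pplat)/V̇ = (29.9 − 21.5) / 0.9333 = 8.4/0.9333 = 9.0 cmH2O·s/L.
C = Vt/(Pplat − PEEP) = 450.0 / (21.5 − 5) = 450.0/16.5 = 27.273 mL/cmH2O.
τ = R × C = 9.0 × 0.02727 L/cmH2O = 0.2454 s.
Fraction remaining = e^(−Te/τ) = e^(−0.27/0.2454) = 0.3328.
Trapped volume = 450.0 × 0.3328 = 149.76 mL.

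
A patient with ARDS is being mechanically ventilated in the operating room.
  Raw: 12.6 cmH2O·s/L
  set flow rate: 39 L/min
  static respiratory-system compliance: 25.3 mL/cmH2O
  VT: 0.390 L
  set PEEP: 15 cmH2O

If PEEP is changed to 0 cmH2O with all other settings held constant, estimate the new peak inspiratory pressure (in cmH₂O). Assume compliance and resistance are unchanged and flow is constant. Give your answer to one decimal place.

23.6

Flow: 39 L/min ÷ 60 = 0.65 L/s.
PIP = Vt/C + R·V̇ + PEEP (constant-flow equation of motion).
Only the baseline term changes: ΔPIP = ΔPEEP = 0 − 15 = -15.0 cmH2O.
Original PIP = 390/25.3 + 12.6×0.65 + 15 = 38.605 cmH2O; new PIP = 38.605 + (-15.0) = 23.605 cmH2O.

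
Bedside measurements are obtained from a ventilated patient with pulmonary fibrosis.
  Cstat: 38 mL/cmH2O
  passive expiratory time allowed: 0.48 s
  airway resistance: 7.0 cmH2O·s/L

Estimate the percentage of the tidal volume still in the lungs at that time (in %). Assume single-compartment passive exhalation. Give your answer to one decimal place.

16.5

τ = R × C = 7.0 × 38 mL/cmH2O = 7.0 × 0.038 L/cmH2O = 0.266 s.
Passive exhalation: V(t)/V₀ = e^(−t/τ) = e^(−0.48/0.266) = 0.1646.
Fraction remaining = 0.1646 → 16.46%.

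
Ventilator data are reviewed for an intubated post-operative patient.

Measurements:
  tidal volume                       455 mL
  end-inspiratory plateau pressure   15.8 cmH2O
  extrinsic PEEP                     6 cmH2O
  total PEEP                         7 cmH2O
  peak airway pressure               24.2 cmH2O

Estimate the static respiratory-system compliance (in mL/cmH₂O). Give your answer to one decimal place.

51.7

End-expiratory occlusion gives total PEEP = 7 cmH2O (intrinsic PEEP = 7 − 6 = 1). Use total PEEP for the elastic gradient.
Cstat = Vt / (Pplat − PEEPtotal) = 455 / (15.8 − 7) = 455 / 8.8 = 51.705 mL/cmH2O.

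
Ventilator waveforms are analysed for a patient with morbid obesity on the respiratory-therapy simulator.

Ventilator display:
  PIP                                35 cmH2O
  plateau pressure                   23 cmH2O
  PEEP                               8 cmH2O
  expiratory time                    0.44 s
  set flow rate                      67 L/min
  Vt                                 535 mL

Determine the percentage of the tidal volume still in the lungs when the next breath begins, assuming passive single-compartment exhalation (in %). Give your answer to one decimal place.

31.7

Flow: 67 L/min ÷ 60 = 1.1167 L/s.
R = (PIP − Pplat)/V̇ = (35 − 23) / 1.1167 = 12.0/1.1167 = 10.746 cmH2O·s/L.
C = Vt/(Pplat − PEEP) = 535.0 / (23 − 8) = 535.0/15.0 = 35.667 mL/cmH2O.
τ = R × C = 10.746 × 0.03567 L/cmH2O = 0.3833 s.
Fraction remaining at end-expiration = e^(−Te/τ) = e^(−0.44/0.3833) = 0.3173 → 31.73%.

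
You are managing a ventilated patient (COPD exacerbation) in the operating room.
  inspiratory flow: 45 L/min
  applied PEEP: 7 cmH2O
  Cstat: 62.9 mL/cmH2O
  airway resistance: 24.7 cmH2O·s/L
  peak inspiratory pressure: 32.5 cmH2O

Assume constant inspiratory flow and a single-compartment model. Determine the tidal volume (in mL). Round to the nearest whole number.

439

Flow: 45 L/min ÷ 60 = 0.75 L/s.
Equation of motion (constant flow): PIP = Vt/C + R·V̇ + PEEP.
Vt/C = PIP − R·V̇ − PEEP = 32.5 − 18.525 − 7 = 6.975 cmH2O.
Vt = C × 6.975 = 62.9 × 6.975 = 438.73 mL.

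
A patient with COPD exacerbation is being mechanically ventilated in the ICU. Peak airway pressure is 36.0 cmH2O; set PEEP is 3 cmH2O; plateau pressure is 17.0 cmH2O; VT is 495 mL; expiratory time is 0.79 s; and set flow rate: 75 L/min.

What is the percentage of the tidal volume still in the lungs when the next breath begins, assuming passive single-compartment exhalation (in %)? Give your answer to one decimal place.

Flow: 75 L/min ÷ 60 = 1.25 L/s.
R = (PIP − Pplat)/V̇ = (36.0 − 17.0) / 1.25 = 19.0/1.25 = 15.2 cmH2O·s/L.
C = Vt/(Pplat − PEEP) = 495.0 / (17.0 − 3) = 495.0/14.0 = 35.357 mL/cmH2O.
τ = R × C = 15.2 × 0.03536 L/cmH2O = 0.5375 s.
Fraction remaining at end-expiration = e^(−Te/τ) = e^(−0.79/0.5375) = 0.23 → 23.0%.

23.0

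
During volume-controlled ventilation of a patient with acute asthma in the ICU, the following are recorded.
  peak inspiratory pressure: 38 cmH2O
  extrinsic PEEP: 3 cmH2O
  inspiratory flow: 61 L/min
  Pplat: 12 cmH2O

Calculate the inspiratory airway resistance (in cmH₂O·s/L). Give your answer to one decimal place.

Flow: 61 L/min ÷ 60 = 1.0167 L/s.
Raw = (PIP − Pplat) / flow = (38 − 12) / 1.0167 = 26.0 / 1.0167 = 25.573 cmH2O·s/L.

25.6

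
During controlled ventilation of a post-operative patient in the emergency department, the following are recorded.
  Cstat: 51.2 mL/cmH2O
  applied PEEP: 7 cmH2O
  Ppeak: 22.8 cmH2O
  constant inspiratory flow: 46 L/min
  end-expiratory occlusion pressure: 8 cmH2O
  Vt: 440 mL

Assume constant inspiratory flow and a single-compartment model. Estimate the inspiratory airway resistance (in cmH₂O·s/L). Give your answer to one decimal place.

Flow: 46 L/min ÷ 60 = 0.7667 L/s.
Total PEEP = 8 cmH2O (set 7 + intrinsic 1); this is the baseline alveolar pressure.
Equation of motion (constant flow): PIP = Vt/C + R·V̇ + PEEP.
R·V̇ = PIP − Vt/C − PEEP = 22.8 − 440/51.2 − 8 = 22.8 − 8.594 − 8 = 6.206 cmH2O.
R = 6.206 / 0.7667 = 8.094 cmH2O·s/L.

8.1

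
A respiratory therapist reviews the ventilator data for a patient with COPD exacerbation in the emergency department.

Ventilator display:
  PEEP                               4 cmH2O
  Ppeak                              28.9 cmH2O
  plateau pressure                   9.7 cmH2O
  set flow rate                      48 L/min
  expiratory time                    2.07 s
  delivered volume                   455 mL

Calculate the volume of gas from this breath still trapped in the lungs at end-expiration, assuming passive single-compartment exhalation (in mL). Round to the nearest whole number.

Flow: 48 L/min ÷ 60 = 0.8 L/s.
R = (PIP − Pplat)/V̇ = (28.9 − 9.7) / 0.8 = 19.2/0.8 = 24.0 cmH2O·s/L.
C = Vt/(Pplat − PEEP) = 455.0 / (9.7 − 4) = 455.0/5.7 = 79.825 mL/cmH2O.
τ = R × C = 24.0 × 0.07983 L/cmH2O = 1.916 s.
Fraction remaining = e^(−Te/τ) = e^(−2.07/1.916) = 0.3395.
Trapped volume = 455.0 × 0.3395 = 154.47 mL.

154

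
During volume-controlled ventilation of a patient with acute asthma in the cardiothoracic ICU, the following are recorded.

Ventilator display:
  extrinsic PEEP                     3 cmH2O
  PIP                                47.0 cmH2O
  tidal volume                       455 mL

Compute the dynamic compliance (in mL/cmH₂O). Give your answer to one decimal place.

10.3

Dynamic compliance = Vt / (PIP − PEEP) = 455 / (47.0 − 3) = 455 / 44.0 = 10.341 mL/cmH2O.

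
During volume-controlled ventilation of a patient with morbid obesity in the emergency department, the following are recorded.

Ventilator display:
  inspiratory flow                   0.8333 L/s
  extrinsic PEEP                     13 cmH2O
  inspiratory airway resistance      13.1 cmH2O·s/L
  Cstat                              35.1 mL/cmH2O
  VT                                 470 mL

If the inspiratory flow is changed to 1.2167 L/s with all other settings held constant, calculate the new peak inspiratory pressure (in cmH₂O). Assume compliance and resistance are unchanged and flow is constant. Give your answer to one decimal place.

PIP = Vt/C + R·V̇ + PEEP (constant-flow equation of motion).
Only the resistive term changes: ΔPIP = R × ΔV̇ = 13.1 × (1.2167 − 0.8333) = 13.1 × 0.3834 = 5.023 cmH2O.
Original PIP = 470/35.1 + 13.1×0.8333 + 13 = 37.307 cmH2O; new PIP = 37.307 + (5.023) = 42.33 cmH2O.

42.3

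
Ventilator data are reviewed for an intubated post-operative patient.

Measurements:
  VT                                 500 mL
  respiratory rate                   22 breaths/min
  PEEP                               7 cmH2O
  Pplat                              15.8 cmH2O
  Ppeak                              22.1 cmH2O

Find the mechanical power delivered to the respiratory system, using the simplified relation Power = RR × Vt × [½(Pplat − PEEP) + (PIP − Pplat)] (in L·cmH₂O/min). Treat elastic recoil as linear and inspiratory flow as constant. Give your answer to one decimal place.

117.7

Per-breath work = Vt × [½(Pplat−PEEP) + (PIP−Pplat)] = 0.500 × [0.5×8.8 + 6.3] = 0.500 × 10.7 = 5.35 L·cmH2O.
Power = 22 × 5.35 = 117.7 L·cmH2O/min.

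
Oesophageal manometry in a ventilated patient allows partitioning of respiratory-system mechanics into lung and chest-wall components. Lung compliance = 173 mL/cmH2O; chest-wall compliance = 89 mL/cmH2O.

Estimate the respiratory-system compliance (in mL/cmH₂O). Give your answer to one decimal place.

58.8

Lung and chest wall are elastances in series: 1/Crs = 1/CL + 1/Ccw.
1/Crs = 1/173 + 1/89 = 0.01702.
Crs = 58.754 mL/cmH2O.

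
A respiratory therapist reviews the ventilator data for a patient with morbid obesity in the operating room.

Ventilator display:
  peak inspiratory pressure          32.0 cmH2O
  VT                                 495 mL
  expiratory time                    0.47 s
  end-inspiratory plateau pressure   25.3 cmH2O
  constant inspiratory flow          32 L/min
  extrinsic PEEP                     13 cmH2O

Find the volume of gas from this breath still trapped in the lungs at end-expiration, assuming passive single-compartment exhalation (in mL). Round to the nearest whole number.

195

Flow: 32 L/min ÷ 60 = 0.5333 L/s.
R = (PIP − Pplat)/V̇ = (32.0 − 25.3) / 0.5333 = 6.7/0.5333 = 12.563 cmH2O·s/L.
C = Vt/(Pplat − PEEP) = 495.0 / (25.3 − 13) = 495.0/12.3 = 40.244 mL/cmH2O.
τ = R × C = 12.563 × 0.04024 L/cmH2O = 0.5055 s.
Fraction remaining = e^(−Te/τ) = e^(−0.47/0.5055) = 0.3946.
Trapped volume = 495.0 × 0.3946 = 195.33 mL.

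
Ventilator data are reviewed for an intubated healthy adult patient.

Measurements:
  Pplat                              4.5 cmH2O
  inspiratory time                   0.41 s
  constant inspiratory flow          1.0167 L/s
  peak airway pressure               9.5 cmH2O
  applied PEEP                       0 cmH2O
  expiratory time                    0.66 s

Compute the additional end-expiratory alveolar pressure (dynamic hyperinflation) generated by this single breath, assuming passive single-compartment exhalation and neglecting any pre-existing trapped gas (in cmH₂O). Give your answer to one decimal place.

Vt = flow × Ti = 1.0167 L/s × 0.41 s × 1000 mL/L = 416.85 mL.
R = (PIP − Pplat)/V̇ = (9.5 − 4.5) / 1.0167 = 5.0/1.0167 = 4.918 cmH2O·s/L.
C = Vt/(Pplat − PEEP) = 416.85 / (4.5 − 0) = 416.85/4.5 = 92.633 mL/cmH2O.
τ = R × C = 4.918 × 0.09263 L/cmH2O = 0.4556 s.
Fraction remaining = e^(−Te/τ) = e^(−0.66/0.4556) = 0.2349; trapped volume = 416.85 × 0.2349 = 97.918 mL.
Additional alveolar pressure from trapping ≈ V_trapped / C = 97.918 / 92.633 = 1.057 cmH2O.

1.1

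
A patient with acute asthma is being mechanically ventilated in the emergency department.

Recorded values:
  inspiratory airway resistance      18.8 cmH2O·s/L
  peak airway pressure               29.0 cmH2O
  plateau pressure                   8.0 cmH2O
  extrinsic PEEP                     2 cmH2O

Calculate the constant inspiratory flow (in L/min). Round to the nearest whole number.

67

flow = (PIP − Pplat) / Raw = (29.0 − 8.0) / 18.8 = 1.117 L/s × 60 = 67.02 L/min.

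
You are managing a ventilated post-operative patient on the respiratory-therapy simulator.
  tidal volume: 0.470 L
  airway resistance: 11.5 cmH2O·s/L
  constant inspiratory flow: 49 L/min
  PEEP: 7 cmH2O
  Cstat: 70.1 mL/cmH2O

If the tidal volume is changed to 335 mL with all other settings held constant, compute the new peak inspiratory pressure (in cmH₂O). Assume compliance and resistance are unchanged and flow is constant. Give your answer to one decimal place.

21.2

Flow: 49 L/min ÷ 60 = 0.8167 L/s.
PIP = Vt/C + R·V̇ + PEEP (constant-flow equation of motion).
Only the elastic term changes: ΔPIP = ΔVt / C = (335 − 470) / 70.1 = -1.926 cmH2O.
Original PIP = 470/70.1 + 11.5×0.8167 + 7 = 23.097 cmH2O; new PIP = 23.097 + (-1.926) = 21.171 cmH2O.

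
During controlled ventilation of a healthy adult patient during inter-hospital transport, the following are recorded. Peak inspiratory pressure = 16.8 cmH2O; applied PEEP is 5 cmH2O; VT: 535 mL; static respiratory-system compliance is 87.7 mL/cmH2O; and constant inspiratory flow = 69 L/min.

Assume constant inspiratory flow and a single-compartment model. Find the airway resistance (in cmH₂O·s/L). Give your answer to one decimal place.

5.0

Flow: 69 L/min ÷ 60 = 1.15 L/s.
Equation of motion (constant flow): PIP = Vt/C + R·V̇ + PEEP.
R·V̇ = PIP − Vt/C − PEEP = 16.8 − 535/87.7 − 5 = 16.8 − 6.1 − 5 = 5.7 cmH2O.
R = 5.7 / 1.15 = 4.957 cmH2O·s/L.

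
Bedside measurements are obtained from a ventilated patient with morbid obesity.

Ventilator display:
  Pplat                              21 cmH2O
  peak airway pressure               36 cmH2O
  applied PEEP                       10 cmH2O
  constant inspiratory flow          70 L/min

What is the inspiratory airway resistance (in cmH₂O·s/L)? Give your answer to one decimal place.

12.9

Flow: 70 L/min ÷ 60 = 1.1667 L/s.
Raw = (PIP − Pplat) / flow = (36 − 21) / 1.1667 = 15.0 / 1.1667 = 12.857 cmH2O·s/L.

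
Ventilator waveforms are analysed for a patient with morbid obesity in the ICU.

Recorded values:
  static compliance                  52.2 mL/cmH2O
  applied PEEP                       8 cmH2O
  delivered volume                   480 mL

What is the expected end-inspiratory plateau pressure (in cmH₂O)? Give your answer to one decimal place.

17.2

Pplat = PEEP + Vt / Cstat = 8 + 480 / 52.2 = 8 + 9.195 = 17.195 cmH2O.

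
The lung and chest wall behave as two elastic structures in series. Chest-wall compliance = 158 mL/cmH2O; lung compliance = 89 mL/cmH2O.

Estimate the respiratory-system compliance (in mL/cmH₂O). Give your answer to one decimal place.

Lung and chest wall are elastances in series: 1/Crs = 1/CL + 1/Ccw.
1/Crs = 1/89 + 1/158 = 0.01757.
Crs = 56.915 mL/cmH2O.

56.9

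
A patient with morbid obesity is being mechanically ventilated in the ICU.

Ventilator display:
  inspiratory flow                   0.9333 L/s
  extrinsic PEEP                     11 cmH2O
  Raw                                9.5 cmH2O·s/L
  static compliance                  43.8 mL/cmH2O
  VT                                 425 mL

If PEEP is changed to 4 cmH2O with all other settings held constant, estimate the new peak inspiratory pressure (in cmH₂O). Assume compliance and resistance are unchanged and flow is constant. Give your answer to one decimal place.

PIP = Vt/C + R·V̇ + PEEP (constant-flow equation of motion).
Only the baseline term changes: ΔPIP = ΔPEEP = 4 − 11 = -7.0 cmH2O.
Original PIP = 425/43.8 + 9.5×0.9333 + 11 = 29.57 cmH2O; new PIP = 29.57 + (-7.0) = 22.57 cmH2O.

22.6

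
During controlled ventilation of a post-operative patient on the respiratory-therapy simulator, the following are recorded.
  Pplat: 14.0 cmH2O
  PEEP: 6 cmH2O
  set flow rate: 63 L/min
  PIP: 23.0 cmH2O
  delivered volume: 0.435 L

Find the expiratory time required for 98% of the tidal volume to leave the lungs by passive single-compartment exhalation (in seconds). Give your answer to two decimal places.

Flow: 63 L/min ÷ 60 = 1.05 L/s.
R = (PIP − Pplat)/V̇ = (23.0 − 14.0) / 1.05 = 9.0/1.05 = 8.571 cmH2O·s/L.
C = Vt/(Pplat − PEEP) = 435.0 / (14.0 − 6) = 435.0/8.0 = 54.375 mL/cmH2O.
τ = R × C = 8.571 × 0.05438 L/cmH2O = 0.4661 s.
t = −τ·ln(1 − 0.98) = −0.4661·ln(0.02) = 1.823 s.

1.82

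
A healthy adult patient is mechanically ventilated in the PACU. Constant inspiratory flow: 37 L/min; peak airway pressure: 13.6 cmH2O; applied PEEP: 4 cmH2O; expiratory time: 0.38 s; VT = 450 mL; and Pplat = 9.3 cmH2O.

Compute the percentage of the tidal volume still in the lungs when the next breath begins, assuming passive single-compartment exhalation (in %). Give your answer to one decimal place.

52.6

Flow: 37 L/min ÷ 60 = 0.6167 L/s.
R = (PIP − Pplat)/V̇ = (13.6 − 9.3) / 0.6167 = 4.3/0.6167 = 6.973 cmH2O·s/L.
C = Vt/(Pplat − PEEP) = 450.0 / (9.3 − 4) = 450.0/5.3 = 84.906 mL/cmH2O.
τ = R × C = 6.973 × 0.08491 L/cmH2O = 0.5921 s.
Fraction remaining at end-expiration = e^(−Te/τ) = e^(−0.38/0.5921) = 0.5264 → 52.64%.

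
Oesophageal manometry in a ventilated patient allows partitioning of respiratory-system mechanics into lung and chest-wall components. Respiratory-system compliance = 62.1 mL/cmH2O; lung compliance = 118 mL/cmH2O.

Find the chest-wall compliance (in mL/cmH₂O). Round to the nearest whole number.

1/Ccw = 1/Crs − 1/CL.
1/Ccw = 1/62.1 − 1/118 = 0.007628.
Ccw = 131.1 mL/cmH2O.

131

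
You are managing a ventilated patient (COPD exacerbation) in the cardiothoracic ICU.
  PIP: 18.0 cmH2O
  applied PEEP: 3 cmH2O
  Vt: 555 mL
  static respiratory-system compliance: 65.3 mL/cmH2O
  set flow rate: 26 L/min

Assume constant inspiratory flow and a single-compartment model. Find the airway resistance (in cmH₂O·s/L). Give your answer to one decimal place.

Flow: 26 L/min ÷ 60 = 0.4333 L/s.
Equation of motion (constant flow): PIP = Vt/C + R·V̇ + PEEP.
R·V̇ = PIP − Vt/C − PEEP = 18.0 − 555/65.3 − 3 = 18.0 − 8.499 − 3 = 6.501 cmH2O.
R = 6.501 / 0.4333 = 15.003 cmH2O·s/L.

15.0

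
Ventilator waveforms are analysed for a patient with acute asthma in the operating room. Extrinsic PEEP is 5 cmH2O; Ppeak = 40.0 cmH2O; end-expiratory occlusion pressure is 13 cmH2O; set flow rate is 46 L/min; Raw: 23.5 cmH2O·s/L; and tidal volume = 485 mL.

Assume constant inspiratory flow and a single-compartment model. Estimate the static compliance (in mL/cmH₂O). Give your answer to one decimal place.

Flow: 46 L/min ÷ 60 = 0.7667 L/s.
Total PEEP = 13 cmH2O (set 5 + intrinsic 8); this is the baseline alveolar pressure.
Equation of motion (constant flow): PIP = Vt/C + R·V̇ + PEEP.
Vt/C = PIP − R·V̇ − PEEP = 40.0 − 23.5×0.7667 − 13 = 40.0 − 18.017 − 13 = 8.983 cmH2O.
C = Vt / 8.983 = 485 / 8.983 = 53.991 mL/cmH2O.

54.0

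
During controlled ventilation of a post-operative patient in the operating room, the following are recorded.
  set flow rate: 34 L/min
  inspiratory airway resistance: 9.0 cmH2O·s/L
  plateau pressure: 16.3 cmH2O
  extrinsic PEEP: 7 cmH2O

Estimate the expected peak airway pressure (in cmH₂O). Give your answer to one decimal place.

21.4

Flow: 34 L/min ÷ 60 = 0.5667 L/s.
PIP = Pplat + Raw × flow = 16.3 + 9.0 × 0.5667 = 16.3 + 5.1 = 21.4 cmH2O.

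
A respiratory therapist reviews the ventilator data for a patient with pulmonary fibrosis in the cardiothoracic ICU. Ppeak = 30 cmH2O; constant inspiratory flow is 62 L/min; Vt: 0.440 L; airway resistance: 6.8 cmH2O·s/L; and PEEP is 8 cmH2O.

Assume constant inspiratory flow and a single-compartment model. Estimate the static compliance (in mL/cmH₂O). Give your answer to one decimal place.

29.4

Flow: 62 L/min ÷ 60 = 1.0333 L/s.
Equation of motion (constant flow): PIP = Vt/C + R·V̇ + PEEP.
Vt/C = PIP − R·V̇ − PEEP = 30 − 6.8×1.0333 − 8 = 30 − 7.026 − 8 = 14.974 cmH2O.
C = Vt / 14.974 = 440 / 14.974 = 29.384 mL/cmH2O.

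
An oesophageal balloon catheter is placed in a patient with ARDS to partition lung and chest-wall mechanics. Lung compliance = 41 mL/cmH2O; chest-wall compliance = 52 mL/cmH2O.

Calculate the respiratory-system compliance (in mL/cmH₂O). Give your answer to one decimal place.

Lung and chest wall are elastances in series: 1/Crs = 1/CL + 1/Ccw.
1/Crs = 1/41 + 1/52 = 0.04362.
Crs = 22.925 mL/cmH2O.

22.9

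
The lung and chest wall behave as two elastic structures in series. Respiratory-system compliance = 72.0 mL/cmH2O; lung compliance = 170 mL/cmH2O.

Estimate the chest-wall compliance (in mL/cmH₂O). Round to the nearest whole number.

125

1/Ccw = 1/Crs − 1/CL.
1/Ccw = 1/72.0 − 1/170 = 0.008007.
Ccw = 124.89 mL/cmH2O.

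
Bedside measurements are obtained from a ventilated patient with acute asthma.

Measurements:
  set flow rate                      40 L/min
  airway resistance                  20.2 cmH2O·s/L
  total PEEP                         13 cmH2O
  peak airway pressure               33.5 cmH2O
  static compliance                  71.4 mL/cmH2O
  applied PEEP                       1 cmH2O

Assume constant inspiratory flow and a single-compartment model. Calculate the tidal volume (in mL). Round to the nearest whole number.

502

Flow: 40 L/min ÷ 60 = 0.6667 L/s.
Total PEEP = 13 cmH2O (set 1 + intrinsic 12); this is the baseline alveolar pressure.
Equation of motion (constant flow): PIP = Vt/C + R·V̇ + PEEP.
Vt/C = PIP − R·V̇ − PEEP = 33.5 − 13.467 − 13 = 7.033 cmH2O.
Vt = C × 7.033 = 71.4 × 7.033 = 502.16 mL.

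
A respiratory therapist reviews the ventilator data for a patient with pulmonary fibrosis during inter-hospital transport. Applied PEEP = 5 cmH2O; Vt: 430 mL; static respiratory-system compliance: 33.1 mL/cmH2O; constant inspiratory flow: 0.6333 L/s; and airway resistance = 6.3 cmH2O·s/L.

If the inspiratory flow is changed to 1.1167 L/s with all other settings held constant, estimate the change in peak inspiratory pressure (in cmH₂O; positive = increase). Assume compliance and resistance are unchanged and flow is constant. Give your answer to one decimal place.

3.0

PIP = Vt/C + R·V̇ + PEEP (constant-flow equation of motion).
Only the resistive term changes: ΔPIP = R × ΔV̇ = 6.3 × (1.1167 − 0.6333) = 6.3 × 0.4834 = 3.045 cmH2O.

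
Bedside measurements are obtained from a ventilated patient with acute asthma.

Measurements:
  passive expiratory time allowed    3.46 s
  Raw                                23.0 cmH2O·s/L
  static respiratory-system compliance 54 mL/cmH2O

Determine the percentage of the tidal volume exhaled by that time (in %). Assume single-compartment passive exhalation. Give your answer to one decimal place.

τ = R × C = 23.0 × 54 mL/cmH2O = 23.0 × 0.054 L/cmH2O = 1.242 s.
Passive exhalation: V(t)/V₀ = e^(−t/τ) = e^(−3.46/1.242) = 0.06168.
Fraction exhaled = 1 − 0.06168 = 0.9383 → 93.83%.

93.8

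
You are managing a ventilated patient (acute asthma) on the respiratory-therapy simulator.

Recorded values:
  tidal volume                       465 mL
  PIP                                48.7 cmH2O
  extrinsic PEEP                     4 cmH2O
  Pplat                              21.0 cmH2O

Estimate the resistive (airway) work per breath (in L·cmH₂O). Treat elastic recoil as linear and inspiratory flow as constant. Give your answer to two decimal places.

12.88

With constant inspiratory flow the resistive pressure is constant at PIP − Pplat = 48.7 − 21.0 = 27.7 cmH2O, so resistive work = 27.7 × 0.465 = 12.881 L·cmH2O.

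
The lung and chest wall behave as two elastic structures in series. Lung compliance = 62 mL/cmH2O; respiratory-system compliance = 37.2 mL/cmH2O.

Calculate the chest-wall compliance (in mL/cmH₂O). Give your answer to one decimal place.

1/Ccw = 1/Crs − 1/CL.
1/Ccw = 1/37.2 − 1/62 = 0.01075.
Ccw = 93.023 mL/cmH2O.

93.0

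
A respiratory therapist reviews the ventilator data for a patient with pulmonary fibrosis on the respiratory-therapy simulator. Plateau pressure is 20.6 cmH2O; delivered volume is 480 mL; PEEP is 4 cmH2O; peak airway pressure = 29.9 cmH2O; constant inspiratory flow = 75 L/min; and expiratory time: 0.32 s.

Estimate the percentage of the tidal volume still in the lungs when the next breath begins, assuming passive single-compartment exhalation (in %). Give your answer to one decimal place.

22.6

Flow: 75 L/min ÷ 60 = 1.25 L/s.
R = (PIP − Pplat)/V̇ = (29.9 − 20.6) / 1.25 = 9.3/1.25 = 7.44 cmH2O·s/L.
C = Vt/(Pplat − PEEP) = 480.0 / (20.6 − 4) = 480.0/16.6 = 28.916 mL/cmH2O.
τ = R × C = 7.44 × 0.02892 L/cmH2O = 0.2152 s.
Fraction remaining at end-expiration = e^(−Te/τ) = e^(−0.32/0.2152) = 0.2261 → 22.61%.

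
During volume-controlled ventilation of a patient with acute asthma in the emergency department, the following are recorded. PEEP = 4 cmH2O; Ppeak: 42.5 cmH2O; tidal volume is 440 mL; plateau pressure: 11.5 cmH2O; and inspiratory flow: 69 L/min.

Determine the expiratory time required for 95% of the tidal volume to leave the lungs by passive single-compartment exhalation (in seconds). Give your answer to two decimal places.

4.74

Flow: 69 L/min ÷ 60 = 1.15 L/s.
R = (PIP − Pplat)/V̇ = (42.5 − 11.5) / 1.15 = 31.0/1.15 = 26.957 cmH2O·s/L.
C = Vt/(Pplat − PEEP) = 440.0 / (11.5 − 4) = 440.0/7.5 = 58.667 mL/cmH2O.
τ = R × C = 26.957 × 0.05867 L/cmH2O = 1.582 s.
t = −τ·ln(1 − 0.95) = −1.582·ln(0.05) = 4.739 s.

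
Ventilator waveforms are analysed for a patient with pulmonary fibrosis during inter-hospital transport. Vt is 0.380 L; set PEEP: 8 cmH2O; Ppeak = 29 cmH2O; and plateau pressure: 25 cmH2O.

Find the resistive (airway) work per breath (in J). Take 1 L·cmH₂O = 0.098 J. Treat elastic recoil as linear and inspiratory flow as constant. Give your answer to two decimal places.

0.15

With constant inspiratory flow the resistive pressure is constant at PIP − Pplat = 29 − 25 = 4.0 cmH2O, so resistive work = 4.0 × 0.380 = 1.52 L·cmH2O.
× 0.098 J/(L·cmH2O) → 0.149 J.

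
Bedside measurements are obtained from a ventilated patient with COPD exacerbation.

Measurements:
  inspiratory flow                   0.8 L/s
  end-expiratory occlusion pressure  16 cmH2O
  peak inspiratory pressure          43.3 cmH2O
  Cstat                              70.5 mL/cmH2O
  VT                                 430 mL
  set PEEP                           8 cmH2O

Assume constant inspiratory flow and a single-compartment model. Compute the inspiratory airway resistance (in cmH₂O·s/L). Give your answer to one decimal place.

26.5

Total PEEP = 16 cmH2O (set 8 + intrinsic 8); this is the baseline alveolar pressure.
Equation of motion (constant flow): PIP = Vt/C + R·V̇ + PEEP.
R·V̇ = PIP − Vt/C − PEEP = 43.3 − 430/70.5 − 16 = 43.3 − 6.099 − 16 = 21.201 cmH2O.
R = 21.201 / 0.8 = 26.501 cmH2O·s/L.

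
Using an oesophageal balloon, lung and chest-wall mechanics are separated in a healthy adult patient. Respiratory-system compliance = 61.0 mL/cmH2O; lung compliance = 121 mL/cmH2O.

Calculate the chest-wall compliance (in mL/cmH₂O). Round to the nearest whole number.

1/Ccw = 1/Crs − 1/CL.
1/Ccw = 1/61.0 − 1/121 = 0.008129.
Ccw = 123.02 mL/cmH2O.

123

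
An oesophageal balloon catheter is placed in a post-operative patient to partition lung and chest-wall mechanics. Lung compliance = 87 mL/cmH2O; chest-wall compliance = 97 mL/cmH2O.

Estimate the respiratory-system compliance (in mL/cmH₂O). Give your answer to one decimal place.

45.9

Lung and chest wall are elastances in series: 1/Crs = 1/CL + 1/Ccw.
1/Crs = 1/87 + 1/97 = 0.0218.
Crs = 45.872 mL/cmH2O.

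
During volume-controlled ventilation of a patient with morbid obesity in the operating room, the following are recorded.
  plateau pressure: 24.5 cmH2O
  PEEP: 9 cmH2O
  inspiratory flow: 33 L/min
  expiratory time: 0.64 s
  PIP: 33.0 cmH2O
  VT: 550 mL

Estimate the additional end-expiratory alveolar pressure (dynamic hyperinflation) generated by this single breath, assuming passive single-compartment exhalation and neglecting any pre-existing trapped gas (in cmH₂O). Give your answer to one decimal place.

4.8

Flow: 33 L/min ÷ 60 = 0.55 L/s.
R = (PIP − Pplat)/V̇ = (33.0 − 24.5) / 0.55 = 8.5/0.55 = 15.455 cmH2O·s/L.
C = Vt/(Pplat − PEEP) = 550.0 / (24.5 − 9) = 550.0/15.5 = 35.484 mL/cmH2O.
τ = R × C = 15.455 × 0.03548 L/cmH2O = 0.5483 s.
Fraction remaining = e^(−Te/τ) = e^(−0.64/0.5483) = 0.3112; trapped volume = 550.0 × 0.3112 = 171.16 mL.
Additional alveolar pressure from trapping ≈ V_trapped / C = 171.16 / 35.484 = 4.824 cmH2O.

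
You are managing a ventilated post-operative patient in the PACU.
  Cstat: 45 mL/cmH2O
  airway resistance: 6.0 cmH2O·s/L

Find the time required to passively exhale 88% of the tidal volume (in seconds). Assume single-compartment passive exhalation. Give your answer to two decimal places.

0.57

τ = R × C = 6.0 × 45 mL/cmH2O = 6.0 × 0.045 L/cmH2O = 0.27 s.
Exhaled fraction f = 1 − e^(−t/τ) → t = −τ·ln(1 − f) = −0.27·ln(0.12) = 0.5725 s.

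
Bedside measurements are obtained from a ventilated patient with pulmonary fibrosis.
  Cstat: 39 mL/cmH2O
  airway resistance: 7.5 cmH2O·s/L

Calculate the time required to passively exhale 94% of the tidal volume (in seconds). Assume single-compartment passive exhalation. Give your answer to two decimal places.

0.82

τ = R × C = 7.5 × 39 mL/cmH2O = 7.5 × 0.039 L/cmH2O = 0.2925 s.
Exhaled fraction f = 1 − e^(−t/τ) → t = −τ·ln(1 − f) = −0.2925·ln(0.06) = 0.8229 s.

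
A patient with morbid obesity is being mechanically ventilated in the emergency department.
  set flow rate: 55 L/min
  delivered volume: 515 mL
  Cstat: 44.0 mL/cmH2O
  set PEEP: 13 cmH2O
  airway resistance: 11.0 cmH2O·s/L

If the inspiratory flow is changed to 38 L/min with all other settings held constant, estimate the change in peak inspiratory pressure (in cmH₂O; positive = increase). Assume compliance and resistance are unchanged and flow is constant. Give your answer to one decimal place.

Flow: 55 L/min ÷ 60 = 0.9167 L/s.
New flow: 38 L/min ÷ 60 = 0.6333 L/s.
PIP = Vt/C + R·V̇ + PEEP (constant-flow equation of motion).
Only the resistive term changes: ΔPIP = R × ΔV̇ = 11.0 × (0.6333 − 0.9167) = 11.0 × -0.2834 = -3.117 cmH2O.

-3.1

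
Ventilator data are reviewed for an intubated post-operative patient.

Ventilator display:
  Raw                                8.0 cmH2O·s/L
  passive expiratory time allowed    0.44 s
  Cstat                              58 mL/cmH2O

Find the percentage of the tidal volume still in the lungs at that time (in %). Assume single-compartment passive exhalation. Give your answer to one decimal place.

τ = R × C = 8.0 × 58 mL/cmH2O = 8.0 × 0.058 L/cmH2O = 0.464 s.
Passive exhalation: V(t)/V₀ = e^(−t/τ) = e^(−0.44/0.464) = 0.3874.
Fraction remaining = 0.3874 → 38.74%.

38.7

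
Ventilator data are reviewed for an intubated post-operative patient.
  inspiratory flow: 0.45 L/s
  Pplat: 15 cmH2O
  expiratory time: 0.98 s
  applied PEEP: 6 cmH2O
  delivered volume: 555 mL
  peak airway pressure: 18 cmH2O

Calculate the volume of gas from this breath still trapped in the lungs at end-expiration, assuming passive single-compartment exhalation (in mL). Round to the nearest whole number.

51

R = (PIP − Pplat)/V̇ = (18 − 15) / 0.45 = 3.0/0.45 = 6.667 cmH2O·s/L.
C = Vt/(Pplat − PEEP) = 555.0 / (15 − 6) = 555.0/9.0 = 61.667 mL/cmH2O.
τ = R × C = 6.667 × 0.06167 L/cmH2O = 0.4112 s.
Fraction remaining = e^(−Te/τ) = e^(−0.98/0.4112) = 0.09225.
Trapped volume = 555.0 × 0.09225 = 51.199 mL.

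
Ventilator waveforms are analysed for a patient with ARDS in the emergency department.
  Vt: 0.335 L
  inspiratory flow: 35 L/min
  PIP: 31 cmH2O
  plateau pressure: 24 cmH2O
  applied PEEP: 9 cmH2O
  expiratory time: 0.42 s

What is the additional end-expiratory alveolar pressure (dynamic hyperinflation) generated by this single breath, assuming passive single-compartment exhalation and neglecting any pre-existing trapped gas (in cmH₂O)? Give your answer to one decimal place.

3.1

Flow: 35 L/min ÷ 60 = 0.5833 L/s.
R = (PIP − Pplat)/V̇ = (31 − 24) / 0.5833 = 7.0/0.5833 = 12.001 cmH2O·s/L.
C = Vt/(Pplat − PEEP) = 335.0 / (24 − 9) = 335.0/15.0 = 22.333 mL/cmH2O.
τ = R × C = 12.001 × 0.02233 L/cmH2O = 0.268 s.
Fraction remaining = e^(−Te/τ) = e^(−0.42/0.268) = 0.2086; trapped volume = 335.0 × 0.2086 = 69.881 mL.
Additional alveolar pressure from trapping ≈ V_trapped / C = 69.881 / 22.333 = 3.129 cmH2O.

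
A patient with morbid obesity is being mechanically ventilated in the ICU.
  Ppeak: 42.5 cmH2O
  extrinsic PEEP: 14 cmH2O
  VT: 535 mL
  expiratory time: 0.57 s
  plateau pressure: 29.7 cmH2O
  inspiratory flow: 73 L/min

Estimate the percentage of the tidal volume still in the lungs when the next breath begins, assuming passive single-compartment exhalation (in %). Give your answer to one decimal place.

Flow: 73 L/min ÷ 60 = 1.2167 L/s.
R = (PIP − Pplat)/V̇ = (42.5 − 29.7) / 1.2167 = 12.8/1.2167 = 10.52 cmH2O·s/L.
C = Vt/(Pplat − PEEP) = 535.0 / (29.7 − 14) = 535.0/15.7 = 34.076 mL/cmH2O.
τ = R × C = 10.52 × 0.03408 L/cmH2O = 0.3585 s.
Fraction remaining at end-expiration = e^(−Te/τ) = e^(−0.57/0.3585) = 0.2039 → 20.39%.

20.4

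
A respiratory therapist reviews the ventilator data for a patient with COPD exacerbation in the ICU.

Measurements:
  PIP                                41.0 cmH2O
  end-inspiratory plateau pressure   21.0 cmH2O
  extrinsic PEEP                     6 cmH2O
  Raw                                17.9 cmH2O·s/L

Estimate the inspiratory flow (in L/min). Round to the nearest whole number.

67

flow = (PIP − Pplat) / Raw = (41.0 − 21.0) / 17.9 = 1.117 L/s × 60 = 67.02 L/min.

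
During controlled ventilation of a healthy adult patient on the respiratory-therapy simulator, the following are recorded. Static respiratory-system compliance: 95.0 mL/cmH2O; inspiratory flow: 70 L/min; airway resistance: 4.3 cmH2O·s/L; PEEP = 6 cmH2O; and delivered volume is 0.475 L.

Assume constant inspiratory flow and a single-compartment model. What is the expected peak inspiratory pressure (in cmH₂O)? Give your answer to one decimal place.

16.0

Flow: 70 L/min ÷ 60 = 1.1667 L/s.
Equation of motion (constant flow): PIP = Vt/C + R·V̇ + PEEP.
PIP = 475/95.0 + 4.3×1.1667 + 6 = 5.0 + 5.017 + 6 = 16.017 cmH2O.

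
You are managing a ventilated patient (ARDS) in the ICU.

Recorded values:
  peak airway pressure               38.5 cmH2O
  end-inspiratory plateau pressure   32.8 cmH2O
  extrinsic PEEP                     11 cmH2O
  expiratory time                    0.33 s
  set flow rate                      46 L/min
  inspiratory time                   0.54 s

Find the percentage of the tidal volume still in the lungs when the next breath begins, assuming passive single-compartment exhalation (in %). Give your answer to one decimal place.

Flow: 46 L/min ÷ 60 = 0.7667 L/s.
Vt = flow × Ti = 0.7667 L/s × 0.54 s × 1000 mL/L = 414.02 mL.
R = (PIP − Pplat)/V̇ = (38.5 − 32.8) / 0.7667 = 5.7/0.7667 = 7.434 cmH2O·s/L.
C = Vt/(Pplat − PEEP) = 414.02 / (32.8 − 11) = 414.02/21.8 = 18.992 mL/cmH2O.
τ = R × C = 7.434 × 0.01899 L/cmH2O = 0.1412 s.
Fraction remaining at end-expiration = e^(−Te/τ) = e^(−0.33/0.1412) = 0.09661 → 9.661%.

9.7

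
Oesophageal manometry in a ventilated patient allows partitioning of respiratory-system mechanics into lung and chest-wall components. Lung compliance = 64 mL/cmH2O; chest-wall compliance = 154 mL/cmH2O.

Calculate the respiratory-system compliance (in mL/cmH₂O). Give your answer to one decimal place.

Lung and chest wall are elastances in series: 1/Crs = 1/CL + 1/Ccw.
1/Crs = 1/64 + 1/154 = 0.02212.
Crs = 45.208 mL/cmH2O.

45.2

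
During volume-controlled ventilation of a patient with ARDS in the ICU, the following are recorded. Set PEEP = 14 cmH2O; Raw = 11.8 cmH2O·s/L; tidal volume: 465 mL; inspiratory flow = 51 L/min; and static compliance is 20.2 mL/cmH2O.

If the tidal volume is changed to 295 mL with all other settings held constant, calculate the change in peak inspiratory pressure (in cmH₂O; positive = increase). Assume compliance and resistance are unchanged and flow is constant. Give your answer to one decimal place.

-8.4

PIP = Vt/C + R·V̇ + PEEP (constant-flow equation of motion).
Only the elastic term changes: ΔPIP = ΔVt / C = (295 − 465) / 20.2 = -8.416 cmH2O.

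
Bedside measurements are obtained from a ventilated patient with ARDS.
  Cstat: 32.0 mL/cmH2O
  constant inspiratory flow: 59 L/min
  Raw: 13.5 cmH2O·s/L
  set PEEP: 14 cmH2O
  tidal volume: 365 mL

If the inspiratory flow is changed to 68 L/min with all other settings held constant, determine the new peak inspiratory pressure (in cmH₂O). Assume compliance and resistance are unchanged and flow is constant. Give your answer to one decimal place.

Flow: 59 L/min ÷ 60 = 0.9833 L/s.
New flow: 68 L/min ÷ 60 = 1.1333 L/s.
PIP = Vt/C + R·V̇ + PEEP (constant-flow equation of motion).
Only the resistive term changes: ΔPIP = R × ΔV̇ = 13.5 × (1.1333 − 0.9833) = 13.5 × 0.15 = 2.025 cmH2O.
Original PIP = 365/32.0 + 13.5×0.9833 + 14 = 38.681 cmH2O; new PIP = 38.681 + (2.025) = 40.706 cmH2O.

40.7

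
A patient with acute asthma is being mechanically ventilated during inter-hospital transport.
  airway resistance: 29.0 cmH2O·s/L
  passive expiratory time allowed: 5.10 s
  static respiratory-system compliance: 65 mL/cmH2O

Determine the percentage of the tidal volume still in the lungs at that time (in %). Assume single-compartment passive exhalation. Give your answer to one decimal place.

6.7

τ = R × C = 29.0 × 65 mL/cmH2O = 29.0 × 0.065 L/cmH2O = 1.885 s.
Passive exhalation: V(t)/V₀ = e^(−t/τ) = e^(−5.10/1.885) = 0.06683.
Fraction remaining = 0.06683 → 6.683%.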